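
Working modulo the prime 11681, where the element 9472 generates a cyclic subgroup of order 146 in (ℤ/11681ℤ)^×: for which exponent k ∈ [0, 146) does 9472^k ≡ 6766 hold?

Baby-step giant-step with m = ceil(sqrt(146)) = 13.
Baby table (9472^j mod 11681 for j=0..12):
  0:1  1:9472  2:8704  3:11471  4:8331  5:6077  6:9057  7:2640
  8:8740  9:2033  10:6288  11:10198  12:5267
Giant step factor: 9472^(-13) ≡ 6982 (mod 11681).
Scan 6766·6982^i mod 11681 for i = 0, 1, …:
  i=0: 6766   i=1: 2248   i=2: 7953   i=3: 8053
  i=4: 5393   i=5: 6063   i=6: 11603   i=7: 4411
  i=8: 6486   i=9: 9696   i=10: 6077
Match at i=10, j=5: k = 10·13 + 5 = 135.

135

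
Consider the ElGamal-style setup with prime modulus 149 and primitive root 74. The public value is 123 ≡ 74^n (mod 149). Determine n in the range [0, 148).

20

Baby-step giant-step with m = ceil(sqrt(148)) = 13.
Baby table (74^j mod 149 for j=0..12):
  0:1  1:74  2:112  3:93  4:28  5:135  6:7  7:71
  8:39  9:55  10:47  11:51  12:49
Giant step factor: 74^(-13) ≡ 3 (mod 149).
Scan 123·3^i mod 149 for i = 0, 1, …:
  i=0: 123   i=1: 71
Match at i=1, j=7: n = 1·13 + 7 = 20.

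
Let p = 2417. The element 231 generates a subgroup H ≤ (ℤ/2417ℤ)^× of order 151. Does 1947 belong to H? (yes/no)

no

1947 ∈ ⟨231⟩ iff 1947^151 ≡ 1 (mod 2417), since |⟨231⟩| = 151.
1947^151 mod 2417 = 1205.
Since 1205 ≠ 1, 1947 does not lie in the subgroup.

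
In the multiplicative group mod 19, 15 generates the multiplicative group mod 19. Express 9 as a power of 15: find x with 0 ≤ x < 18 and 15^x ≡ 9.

Successive powers of 15 modulo 19:
  15^0=1  15^1=15  15^2=16  15^3=12  15^4=9
So 15^4 ≡ 9 (mod 19), giving x = 4.

4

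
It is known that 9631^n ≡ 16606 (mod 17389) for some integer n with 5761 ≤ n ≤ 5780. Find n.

5769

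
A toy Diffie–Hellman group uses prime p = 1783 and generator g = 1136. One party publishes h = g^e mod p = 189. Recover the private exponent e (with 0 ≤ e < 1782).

149

Baby-step giant-step with m = ceil(sqrt(1782)) = 43.
Baby table (1136^j mod 1783 for j=0..42):
  0:1  1:1136  2:1387  3:1243  4:1695  5:1663  6:971  7:1162
  8:612  9:1645  10:136  11:1158  12:1417  13:1446  14:513  15:1510
  16:114  17:1128  18:1214  19:845  20:666  21:584  22:148  23:526
  24:231  25:315  26:1240  27:70  28:1068  29:808  30:1426  31:972
  32:515  33:216  34:1105  35:48  36:1038  37:605  38:825  39:1125
  40:1372  41:250  42:503
Giant step factor: 1136^(-43) ≡ 1701 (mod 1783).
Scan 189·1701^i mod 1783 for i = 0, 1, …:
  i=0: 189   i=1: 549   i=2: 1340   i=3: 666
Match at i=3, j=20: e = 3·43 + 20 = 149.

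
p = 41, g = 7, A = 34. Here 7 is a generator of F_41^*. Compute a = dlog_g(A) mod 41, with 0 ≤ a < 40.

Successive powers of 7 modulo 41:
  7^0=1  7^1=7  7^2=8  7^3=15  7^4=23  7^5=38
  7^6=20  7^7=17  7^8=37  7^9=13  7^10=9  7^11=22
  7^12=31  7^13=12  7^14=2  7^15=14  7^16=16  7^17=30
  7^18=5  7^19=35  7^20=40  7^21=34
So 7^21 ≡ 34 (mod 41), giving a = 21.

21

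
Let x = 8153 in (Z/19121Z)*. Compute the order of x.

The order of 8153 must divide p − 1 = 19120 = 2^4 · 5 · 239.
Divisors: 1, 2, 4, 5, 8, 10, 16, 20, 40, 80, 239, 478, 956, 1195, 1912, 2390, 3824, 4780, 9560, 19120.
Check each in increasing order: 8153^1 ≡ 8153;  8153^2 ≡ 6813;  8153^4 ≡ 10302;  8153^5 ≡ 12774;  8153^8 ≡ 9654;  8153^10 ≡ 15583;  8153^16 ≡ 3962;  8153^20 ≡ 12310;  8153^40 ≡ 2175;  8153^80 ≡ 7738;  8153^239 ≡ 3744;  8153^478 ≡ 1843;  8153^956 ≡ 12232;  8153^1195 ≡ 1813;  8153^1912 ≡ 19120;  8153^2390 ≡ 17278;  8153^3824 ≡ 1.
Smallest exponent giving 1 is 3824.

3824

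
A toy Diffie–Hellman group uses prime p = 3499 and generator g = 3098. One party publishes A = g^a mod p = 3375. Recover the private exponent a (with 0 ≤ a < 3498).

Baby-step giant-step with m = ceil(sqrt(3498)) = 60.
Baby table (3098^j mod 3499 for j=0..59):
  0:1  1:3098  2:3346  3:1870  4:2415  5:808  6:1399  7:2340
  8:2891  9:2377  10:2050  11:215  12:1260  13:2095  14:3164  15:1373
  16:2269  17:3370  18:2743  19:2242  20:201  21:3375  22:738  23:1477
  24:2553  25:1454  26:1279  27:1474  28:257  29:1913  30:2667  31:1227
  32:1332  33:1215  34:2645  35:3051  36:1199  37:2063  38:2000  39:2770
  40:1912  41:3068  42:1380  43:2961  44:2299  45:1837  46:1652  47:2358
  48:2671  49:3122  50:720  51:1697  52:1808  53:2784  54:3296  55:926
  56:3067  57:1781  58:3114  59:429
Giant step factor: 3098^(-60) ≡ 1919 (mod 3499).
Scan 3375·1919^i mod 3499 for i = 0, 1, …:
  i=0: 3375
Match at i=0, j=21: a = 0·60 + 21 = 21.

21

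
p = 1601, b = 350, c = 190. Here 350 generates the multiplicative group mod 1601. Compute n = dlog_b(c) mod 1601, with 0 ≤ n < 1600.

824

Baby-step giant-step with m = ceil(sqrt(1600)) = 40.
Baby table (350^j mod 1601 for j=0..39):
  0:1  1:350  2:824  3:220  4:152  5:367  6:370  7:1420
  8:690  9:1350  10:205  11:1306  12:815  13:272  14:741  15:1589
  16:603  17:1319  18:562  19:1378  20:399  21:363  22:571  23:1326
  24:1411  25:742  26:338  27:1427  28:1539  29:714  30:144  31:769
  32:182  33:1261  34:1075  35:15  36:447  37:1153  38:98  39:679
Giant step factor: 350^(-40) ≡ 577 (mod 1601).
Scan 190·577^i mod 1601 for i = 0, 1, …:
  i=0: 190   i=1: 762   i=2: 1000   i=3: 640
  i=4: 1050   i=5: 672   i=6: 302   i=7: 1346
  i=8: 157   i=9: 933     …   i=19: 1104
  i=20: 1411
Match at i=20, j=24: n = 20·40 + 24 = 824.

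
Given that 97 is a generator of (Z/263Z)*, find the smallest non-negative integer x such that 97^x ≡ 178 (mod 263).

Baby-step giant-step with m = ceil(sqrt(262)) = 17.
Baby table (97^j mod 263 for j=0..16):
  0:1  1:97  2:204  3:63  4:62  5:228  6:24  7:224
  8:162  9:197  10:173  11:212  12:50  13:116  14:206  15:257
  16:207
Giant step factor: 97^(-17) ≡ 237 (mod 263).
Scan 178·237^i mod 263 for i = 0, 1, …:
  i=0: 178   i=1: 106   i=2: 137   i=3: 120
  i=4: 36   i=5: 116
Match at i=5, j=13: x = 5·17 + 13 = 98.

98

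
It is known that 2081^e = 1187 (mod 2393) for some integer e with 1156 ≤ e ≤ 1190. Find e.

1189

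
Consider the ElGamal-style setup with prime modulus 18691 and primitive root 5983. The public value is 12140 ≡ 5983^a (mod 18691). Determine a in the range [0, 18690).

7790

Baby-step giant-step with m = ceil(sqrt(18690)) = 137.
Baby table (5983^j mod 18691 for j=0..136):
  0:1  1:5983  2:3024  3:18395  4:4677  5:2064  6:12852  7:17433
  8:5859  9:8772  10:17239  11:3999  12:1537  13:18590  14:12520  15:12323
  16:11205  17:13589  18:15828  19:10318  20:14912  21:6353  22:11196  23:15815
  24:7303  25:12982  26:10201  27:6468  28:7674  29:8446  30:10645  31:8798
  32:4578  33:7859  34:12532  35:9355  36:10111  37:10037  38:15879  39:16395
  40:917  41:9948  42:6740  43:8933  44:8570  45:4897  46:9954  47:5256
  48:8386  49:6794  50:14268  51:3647  52:7604  53:838  54:4566  55:10827
  56:13626  57:12907  58:10060  59:3960  60:11183  61:12800  62:5373  63:16830
  64:5473  65:17018  66:8817  67:6109  68:9242  69:6908  70:4763  71:11945
  72:11242  73:10668  74:15570  75:18057  76:1051  77:7957  78:754  79:6651
  80:18485  81:1108  82:12550  83:4903  84:8470  85:4709  86:6610  87:16165
  88:7961  89:5995  90:56  91:17301  92:1125  93:2115  94:238  95:3438
  96:9454  97:4316  98:10357  99:5266  100:12143  101:18343  102:11308  103:13035
  104:9553  105:17212  106:10677  107:13344  108:7891  109:17078  110:12668  111:639
  112:10173  113:7163  114:16457  115:16734  116:10526  117:7079  118:18542  119:5701
  120:16699  121:6722  122:13385  123:10211  124:10225  125:532  126:5486  127:1342
  128:10747  129:2261  130:13970  131:15049  132:3620  133:14282  134:12645  135:12558
  136:15385
Giant step factor: 5983^(-137) ≡ 14933 (mod 18691).
Scan 12140·14933^i mod 18691 for i = 0, 1, …:
  i=0: 12140   i=1: 2611   i=2: 637   i=3: 17293
  i=4: 1513   i=5: 14901   i=6: 278   i=7: 1972
  i=8: 9551   i=9: 12753     …   i=55: 11713
  i=56: 18542
Match at i=56, j=118: a = 56·137 + 118 = 7790.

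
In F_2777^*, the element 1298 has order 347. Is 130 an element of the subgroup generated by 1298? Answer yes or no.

130 ∈ ⟨1298⟩ iff 130^347 ≡ 1 (mod 2777), since |⟨1298⟩| = 347.
130^347 mod 2777 = 1.
Since 1 = 1, 130 lies in the subgroup.

yes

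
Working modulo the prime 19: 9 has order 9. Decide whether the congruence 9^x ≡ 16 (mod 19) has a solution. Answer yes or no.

yes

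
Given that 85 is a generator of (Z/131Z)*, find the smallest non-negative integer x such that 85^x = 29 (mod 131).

Baby-step giant-step with m = ceil(sqrt(130)) = 12.
Baby table (85^j mod 131 for j=0..11):
  0:1  1:85  2:20  3:128  4:7  5:71  6:9  7:110
  8:49  9:104  10:63  11:115
Giant step factor: 85^(-12) ≡ 55 (mod 131).
Scan 29·55^i mod 131 for i = 0, 1, …:
  i=0: 29   i=1: 23   i=2: 86   i=3: 14
  i=4: 115
Match at i=4, j=11: x = 4·12 + 11 = 59.

59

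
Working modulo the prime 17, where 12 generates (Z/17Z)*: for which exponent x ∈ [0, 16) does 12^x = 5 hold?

Successive powers of 12 modulo 17:
  12^0=1  12^1=12  12^2=8  12^3=11  12^4=13  12^5=3
  12^6=2  12^7=7  12^8=16  12^9=5
So 12^9 ≡ 5 (mod 17), giving x = 9.

9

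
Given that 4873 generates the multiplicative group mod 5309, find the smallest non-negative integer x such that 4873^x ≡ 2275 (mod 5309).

Baby-step giant-step with m = ceil(sqrt(5308)) = 73.
Baby table (4873^j mod 5309 for j=0..72):
  0:1  1:4873  2:4281  3:2252  4:293  5:4977  6:1409  7:1520
  8:905  9:3595  10:4044  11:4713  12:5024  13:2153  14:985  15:569
  16:1439  17:4367  18:1919  19:2138  20:2216  21:62  22:4822  23:5281
  24:1590  25:2239  26:652  27:2414  28:3987  29:3020  30:5221  31:1205
  32:211  33:3566  34:761  35:2671  36:3424  37:4274  38:5304  39:2180
  40:5140  41:4667  42:3844  43:1660  44:3573  45:3018  46:784  47:3261
  48:1016  49:2980  50:1425  51:5162  52:384  53:2464  54:3423  55:4710
  56:1023  57:5237  58:4847  59:4999  60:2435  61:140  62:2668  63:4732
  64:2049  65:3857  66:1301  67:827  68:440  69:4593  70:4254  71:3406
  72:1504
Giant step factor: 4873^(-73) ≡ 4762 (mod 5309).
Scan 2275·4762^i mod 5309 for i = 0, 1, …:
  i=0: 2275   i=1: 3190   i=2: 1731   i=3: 3454
  i=4: 666   i=5: 2019   i=6: 5188   i=7: 2479
  i=8: 3091   i=9: 2794     …   i=61: 1124
  i=62: 1016
Match at i=62, j=48: x = 62·73 + 48 = 4574.

4574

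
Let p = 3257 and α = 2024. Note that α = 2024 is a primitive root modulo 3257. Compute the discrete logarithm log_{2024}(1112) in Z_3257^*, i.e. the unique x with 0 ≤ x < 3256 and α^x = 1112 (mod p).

Baby-step giant-step with m = ceil(sqrt(3256)) = 58.
Baby table (2024^j mod 3257 for j=0..57):
  0:1  1:2024  2:2527  3:1158  4:2009  5:1480  6:2337  7:924
  8:658  9:2936  10:1696  11:3083  12:2837  13:3254  14:442  15:2190
  16:3040  17:487  18:2074  19:2760  20:485  21:1283  22:963  23:1426
  24:522  25:1260  26:9  27:1931  28:3201  29:651  30:1796  31:292
  32:1491  33:1802  34:2665  35:368  36:2236  37:1691  38:2734  39:3230
  40:721  41:168  42:1304  43:1126  44:2381  45:2041  46:1108  47:1776
  48:2153  49:3063  50:1441  51:1569  52:81  53:1094  54:2753  55:2602
  56:3136  57:2628
Giant step factor: 2024^(-58) ≡ 2449 (mod 3257).
Scan 1112·2449^i mod 3257 for i = 0, 1, …:
  i=0: 1112   i=1: 436   i=2: 2725   i=3: 3189
  i=4: 2832   i=5: 1415   i=6: 3144   i=7: 108
  i=8: 675   i=9: 1776
Match at i=9, j=47: x = 9·58 + 47 = 569.

569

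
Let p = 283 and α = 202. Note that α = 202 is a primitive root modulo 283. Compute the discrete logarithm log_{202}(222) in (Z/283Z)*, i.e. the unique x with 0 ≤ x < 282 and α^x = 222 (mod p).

Baby-step giant-step with m = ceil(sqrt(282)) = 17.
Baby table (202^j mod 283 for j=0..16):
  0:1  1:202  2:52  3:33  4:157  5:18  6:240  7:87
  8:28  9:279  10:41  11:75  12:151  13:221  14:211  15:172
  16:218
Giant step factor: 202^(-17) ≡ 48 (mod 283).
Scan 222·48^i mod 283 for i = 0, 1, …:
  i=0: 222   i=1: 185   i=2: 107   i=3: 42
  i=4: 35   i=5: 265   i=6: 268   i=7: 129
  i=8: 249   i=9: 66   i=10: 55   i=11: 93
  i=12: 219   i=13: 41
Match at i=13, j=10: x = 13·17 + 10 = 231.

231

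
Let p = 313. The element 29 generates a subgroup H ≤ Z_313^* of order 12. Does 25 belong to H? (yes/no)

yes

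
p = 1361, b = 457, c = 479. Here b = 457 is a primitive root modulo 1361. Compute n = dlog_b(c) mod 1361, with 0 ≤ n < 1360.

1174

Baby-step giant-step with m = ceil(sqrt(1360)) = 37.
Baby table (457^j mod 1361 for j=0..36):
  0:1  1:457  2:616  3:1146  4:1098  5:938  6:1312  7:744
  8:1119  9:1008  10:638  11:312  12:1040  13:291  14:970  15:965
  16:41  17:1044  18:758  19:712  20:105  21:350  22:713  23:562
  24:966  25:498  26:299  27:543  28:449  29:1043  30:301  31:96
  32:320  33:613  34:1136  35:611  36:222
Giant step factor: 457^(-37) ≡ 366 (mod 1361).
Scan 479·366^i mod 1361 for i = 0, 1, …:
  i=0: 479   i=1: 1106   i=2: 579   i=3: 959
  i=4: 1217   i=5: 375   i=6: 1150   i=7: 351
  i=8: 532   i=9: 89     …   i=30: 325
  i=31: 543
Match at i=31, j=27: n = 31·37 + 27 = 1174.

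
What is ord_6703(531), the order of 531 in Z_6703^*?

6702

The order of 531 must divide p − 1 = 6702 = 2 · 3 · 1117.
Divisors: 1, 2, 3, 6, 1117, 2234, 3351, 6702.
Check each in increasing order: 531^1 ≡ 531;  531^2 ≡ 435;  531^3 ≡ 3083;  531^6 ≡ 35;  531^1117 ≡ 1481;  531^2234 ≡ 1480;  531^3351 ≡ 6702;  531^6702 ≡ 1.
Smallest exponent giving 1 is 6702.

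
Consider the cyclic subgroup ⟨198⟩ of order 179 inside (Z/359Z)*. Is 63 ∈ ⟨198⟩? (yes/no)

no

63 ∈ ⟨198⟩ iff 63^179 ≡ 1 (mod 359), since |⟨198⟩| = 179.
63^179 mod 359 = 358.
Since 358 ≠ 1, 63 does not lie in the subgroup.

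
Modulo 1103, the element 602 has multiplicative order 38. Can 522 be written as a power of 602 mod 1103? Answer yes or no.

522 ∈ ⟨602⟩ iff 522^38 ≡ 1 (mod 1103), since |⟨602⟩| = 38.
522^38 mod 1103 = 349.
Since 349 ≠ 1, 522 does not lie in the subgroup.

no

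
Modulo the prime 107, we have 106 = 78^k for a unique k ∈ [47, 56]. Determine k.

53

Compute 78^47 mod 107 = 24, then multiply by 78 repeatedly:
  78^47=24  78^48=53  78^49=68  78^50=61  78^51=50
  78^52=48  78^53=106
Found 106 at exponent 53.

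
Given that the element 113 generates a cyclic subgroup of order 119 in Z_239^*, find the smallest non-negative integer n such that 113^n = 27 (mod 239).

Baby-step giant-step with m = ceil(sqrt(119)) = 11.
Baby table (113^j mod 239 for j=0..10):
  0:1  1:113  2:102  3:54  4:127  5:11  6:48  7:166
  8:116  9:202  10:121
Giant step factor: 113^(-11) ≡ 196 (mod 239).
Scan 27·196^i mod 239 for i = 0, 1, …:
  i=0: 27   i=1: 34   i=2: 211   i=3: 9
  i=4: 91   i=5: 150   i=6: 3   i=7: 110
  i=8: 50   i=9: 1
Match at i=9, j=0: n = 9·11 + 0 = 99.

99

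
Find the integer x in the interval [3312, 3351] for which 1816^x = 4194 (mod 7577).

Compute 1816^3312 mod 7577 = 4851, then multiply by 1816 repeatedly:
  1816^3312=4851  1816^3313=4942  1816^3314=3504  1816^3315=6161  1816^3316=4724
  1816^3317=1620  1816^3318=2044  1816^3319=6751  1816^3320=230  1816^3321=945
  1816^3322=3718  1816^3323=781  1816^3324=1397  1816^3325=6234  1816^3326=906
  1816^3327=1087  1816^3328=3972  1816^3329=7425  1816^3330=4317  1816^3331=5054
  1816^3332=2317  1816^3333=2437  1816^3334=624  1816^3335=4211  1816^3336=1983
  1816^3337=2053  1816^3338=364  1816^3339=1825  1816^3340=3051  1816^3341=1829
  1816^3342=2738  1816^3343=1696  1816^3344=3674  1816^3345=4224  1816^3346=2860
  1816^3347=3515  1816^3348=3406  1816^3349=2464  1816^3350=4194
Found 4194 at exponent 3350.

3350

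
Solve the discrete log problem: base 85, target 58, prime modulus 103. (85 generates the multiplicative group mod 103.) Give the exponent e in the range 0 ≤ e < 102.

Baby-step giant-step with m = ceil(sqrt(102)) = 11.
Baby table (85^j mod 103 for j=0..10):
  0:1  1:85  2:15  3:39  4:19  5:70  6:79  7:20
  8:52  9:94  10:59
Giant step factor: 85^(-11) ≡ 74 (mod 103).
Scan 58·74^i mod 103 for i = 0, 1, …:
  i=0: 58   i=1: 69   i=2: 59
Match at i=2, j=10: e = 2·11 + 10 = 32.

32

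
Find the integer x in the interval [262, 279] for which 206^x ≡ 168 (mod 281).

275

Compute 206^262 mod 281 = 167, then multiply by 206 repeatedly:
  206^262=167  206^263=120  206^264=273  206^265=38  206^266=241
  206^267=190  206^268=81  206^269=107  206^270=124  206^271=254
  206^272=58  206^273=146  206^274=9  206^275=168
Found 168 at exponent 275.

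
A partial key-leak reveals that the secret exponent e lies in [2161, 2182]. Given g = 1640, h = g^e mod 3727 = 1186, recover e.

Compute 1640^2161 mod 3727 = 2893, then multiply by 1640 repeatedly:
  1640^2161=2893  1640^2162=49  1640^2163=2093  1640^2164=3680  1640^2165=1187
  1640^2166=1186
Found 1186 at exponent 2166.

2166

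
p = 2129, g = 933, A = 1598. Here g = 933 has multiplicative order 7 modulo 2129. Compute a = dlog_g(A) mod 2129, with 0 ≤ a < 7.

4

Successive powers of 933 modulo 2129:
  933^0=1  933^1=933  933^2=1857  933^3=1704  933^4=1598
So 933^4 ≡ 1598 (mod 2129), giving a = 4.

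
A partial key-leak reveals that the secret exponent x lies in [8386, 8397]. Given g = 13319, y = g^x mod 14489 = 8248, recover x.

8392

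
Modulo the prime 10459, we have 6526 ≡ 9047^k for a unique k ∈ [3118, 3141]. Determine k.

3138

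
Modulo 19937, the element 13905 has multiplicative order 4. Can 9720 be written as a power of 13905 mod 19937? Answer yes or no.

9720 ∈ ⟨13905⟩ iff 9720^4 ≡ 1 (mod 19937), since |⟨13905⟩| = 4.
9720^4 mod 19937 = 9081.
Since 9081 ≠ 1, 9720 does not lie in the subgroup.

no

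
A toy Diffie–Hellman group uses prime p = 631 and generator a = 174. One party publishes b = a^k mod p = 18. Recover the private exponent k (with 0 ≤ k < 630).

340

Baby-step giant-step with m = ceil(sqrt(630)) = 26.
Baby table (174^j mod 631 for j=0..25):
  0:1  1:174  2:619  3:436  4:144  5:447  6:165  7:315
  8:544  9:6  10:413  11:559  12:92  13:233  14:158  15:359
  16:628  17:109  18:36  19:585  20:199  21:552  22:136  23:317
  24:261  25:613
Giant step factor: 174^(-26) ≡ 439 (mod 631).
Scan 18·439^i mod 631 for i = 0, 1, …:
  i=0: 18   i=1: 330   i=2: 371   i=3: 71
  i=4: 250   i=5: 587   i=6: 245   i=7: 285
  i=8: 177   i=9: 90   i=10: 388   i=11: 593
  i=12: 355   i=13: 619
Match at i=13, j=2: k = 13·26 + 2 = 340.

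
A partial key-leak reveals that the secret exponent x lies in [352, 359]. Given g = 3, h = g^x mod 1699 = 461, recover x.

357

Compute 3^352 mod 1699 = 764, then multiply by 3 repeatedly:
  3^352=764  3^353=593  3^354=80  3^355=240  3^356=720
  3^357=461
Found 461 at exponent 357.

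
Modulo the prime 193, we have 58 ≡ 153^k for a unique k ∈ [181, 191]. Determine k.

187

Compute 153^181 mod 193 = 51, then multiply by 153 repeatedly:
  153^181=51  153^182=83  153^183=154  153^184=16  153^185=132
  153^186=124  153^187=58
Found 58 at exponent 187.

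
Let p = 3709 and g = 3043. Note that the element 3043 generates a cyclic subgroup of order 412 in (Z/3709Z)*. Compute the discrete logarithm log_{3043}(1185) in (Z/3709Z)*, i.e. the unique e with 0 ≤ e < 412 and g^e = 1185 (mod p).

255

Baby-step giant-step with m = ceil(sqrt(412)) = 21.
Baby table (3043^j mod 3709 for j=0..20):
  0:1  1:3043  2:2185  3:2427  4:742  5:2834  6:437  7:1969
  8:1632  9:3534  10:1571  11:3361  12:1810  13:3674  14:1056  15:1414
  16:362  17:3702  18:953  19:3250  20:1556
Giant step factor: 3043^(-21) ≡ 1059 (mod 3709).
Scan 1185·1059^i mod 3709 for i = 0, 1, …:
  i=0: 1185   i=1: 1273   i=2: 1740   i=3: 2996
  i=4: 1569   i=5: 3648   i=6: 2163   i=7: 2164
  i=8: 3223   i=9: 877   i=10: 1493   i=11: 1053
  i=12: 2427
Match at i=12, j=3: e = 12·21 + 3 = 255.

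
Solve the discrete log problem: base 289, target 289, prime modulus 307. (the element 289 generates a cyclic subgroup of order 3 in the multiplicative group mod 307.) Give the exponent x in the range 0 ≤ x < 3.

1

Successive powers of 289 modulo 307:
  289^0=1  289^1=289
So 289^1 ≡ 289 (mod 307), giving x = 1.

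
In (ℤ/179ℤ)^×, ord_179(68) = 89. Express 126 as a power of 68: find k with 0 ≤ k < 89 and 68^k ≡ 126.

68

Baby-step giant-step with m = ceil(sqrt(89)) = 10.
Baby table (68^j mod 179 for j=0..9):
  0:1  1:68  2:149  3:108  4:5  5:161  6:29  7:3
  8:25  9:89
Giant step factor: 68^(-10) ≡ 100 (mod 179).
Scan 126·100^i mod 179 for i = 0, 1, …:
  i=0: 126   i=1: 70   i=2: 19   i=3: 110
  i=4: 81   i=5: 45   i=6: 25
Match at i=6, j=8: k = 6·10 + 8 = 68.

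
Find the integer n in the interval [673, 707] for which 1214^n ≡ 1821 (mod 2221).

674

Compute 1214^673 mod 2221 = 1112, then multiply by 1214 repeatedly:
  1214^673=1112  1214^674=1821
Found 1821 at exponent 674.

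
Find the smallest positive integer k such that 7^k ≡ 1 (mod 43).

The order of 7 must divide p − 1 = 42 = 2 · 3 · 7.
Divisors: 1, 2, 3, 6, 7, 14, 21, 42.
Check each in increasing order: 7^1 ≡ 7;  7^2 ≡ 6;  7^3 ≡ 42;  7^6 ≡ 1.
Smallest exponent giving 1 is 6.

6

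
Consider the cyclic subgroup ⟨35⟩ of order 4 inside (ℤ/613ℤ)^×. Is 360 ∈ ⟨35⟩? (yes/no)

no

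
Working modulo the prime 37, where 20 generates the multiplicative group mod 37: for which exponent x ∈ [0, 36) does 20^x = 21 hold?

34

Successive powers of 20 modulo 37:
  20^0=1  20^1=20  20^2=30  20^3=8  20^4=12  20^5=18
  20^6=27  20^7=22  20^8=33  20^9=31  20^10=28  20^11=5
  20^12=26  20^13=2  20^14=3  20^15=23  20^16=16  20^17=24
  20^18=36  20^19=17  20^20=7  20^21=29  20^22=25  20^23=19
  20^24=10  20^25=15  20^26=4  20^27=6  20^28=9  20^29=32
  20^30=11  20^31=35  20^32=34  20^33=14  20^34=21
So 20^34 ≡ 21 (mod 37), giving x = 34.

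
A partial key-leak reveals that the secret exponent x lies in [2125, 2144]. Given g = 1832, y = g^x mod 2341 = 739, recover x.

Compute 1832^2125 mod 2341 = 1677, then multiply by 1832 repeatedly:
  1832^2125=1677  1832^2126=872  1832^2127=942  1832^2128=427  1832^2129=370
  1832^2130=1291  1832^2131=702  1832^2132=855  1832^2133=231  1832^2134=1812
  1832^2135=46  1832^2136=2337  1832^2137=2036  1832^2138=739
Found 739 at exponent 2138.

2138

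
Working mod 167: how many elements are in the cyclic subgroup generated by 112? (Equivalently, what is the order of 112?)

The order of 112 must divide p − 1 = 166 = 2 · 83.
Divisors: 1, 2, 83, 166.
Check each in increasing order: 112^1 ≡ 112;  112^2 ≡ 19;  112^83 ≡ 1.
Smallest exponent giving 1 is 83.

83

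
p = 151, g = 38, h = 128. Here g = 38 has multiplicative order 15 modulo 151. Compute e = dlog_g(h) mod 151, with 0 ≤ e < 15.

4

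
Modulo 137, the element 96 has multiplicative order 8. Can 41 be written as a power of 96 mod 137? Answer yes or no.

yes

⟨96⟩ has order 8; its elements mod 137 are {1, 10, 37, 41, 96, 100, 127, 136}.
41 is in this set.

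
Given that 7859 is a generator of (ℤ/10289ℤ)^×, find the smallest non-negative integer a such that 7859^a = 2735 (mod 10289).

8190

Baby-step giant-step with m = ceil(sqrt(10288)) = 102.
Baby table (7859^j mod 10289 for j=0..101):
  0:1  1:7859  2:9303  3:8932  4:5030  5:432  6:10007  7:6186
  8:249  9:1981  10:1422  11:1644  12:7501  13:4678  14:1805  15:7253
  16:267  17:9686  18:4252  19:8085  20:5440  21:2165  22:7018  23:5422
  24:4749  25:4188  26:9270  27:6810  28:6701  29:4057  30:8641  31:2219
  32:9555  33:3623  34:3494  35:8294  36:1731  37:1871  38:1208  39:7214
  40:2436  41:6984  42:5730  43:7406  44:9170  45:2874  46:2411  47:6000
  48:9802  49:175  50:6888  51:2363  52:9461  53:5685  54:3577  55:2095
  56:2205  57:2419  58:7138  59:1914  60:9897  61:5972  62:5819  63:7205
  64:3728  65:5569  66:7654  67:3292  68:5282  69:5412  70:8471  71:3759
  72:2262  73:7955  74:2381  75:6877  76:8515  77:10018  78:34  79:9981
  80:7632  81:5307  82:6396  83:4399  84:701  85:4544  86:8466  87:5620
  88:7192  89:4451  90:8098  91:4717  92:9925  93:9955  94:9078  95:76
  96:522  97:7376  98:10047  99:1587  100:1965  101:9435
Giant step factor: 7859^(-102) ≡ 101 (mod 10289).
Scan 2735·101^i mod 10289 for i = 0, 1, …:
  i=0: 2735   i=1: 8721   i=2: 6256   i=3: 4227
  i=4: 5078   i=5: 8717   i=6: 5852   i=7: 4579
  i=8: 9763   i=9: 8608     …   i=79: 8439
  i=80: 8641
Match at i=80, j=30: a = 80·102 + 30 = 8190.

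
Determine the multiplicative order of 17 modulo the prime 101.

The order of 17 must divide p − 1 = 100 = 2^2 · 5^2.
Divisors: 1, 2, 4, 5, 10, 20, 25, 50, 100.
Check each in increasing order: 17^1 ≡ 17;  17^2 ≡ 87;  17^4 ≡ 95;  17^5 ≡ 100;  17^10 ≡ 1.
Smallest exponent giving 1 is 10.

10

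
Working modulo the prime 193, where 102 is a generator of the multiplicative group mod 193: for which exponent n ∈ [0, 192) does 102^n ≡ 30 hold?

91

Baby-step giant-step with m = ceil(sqrt(192)) = 14.
Baby table (102^j mod 193 for j=0..13):
  0:1  1:102  2:175  3:94  4:131  5:45  6:151  7:155
  8:177  9:105  10:95  11:40  12:27  13:52
Giant step factor: 102^(-14) ≡ 110 (mod 193).
Scan 30·110^i mod 193 for i = 0, 1, …:
  i=0: 30   i=1: 19   i=2: 160   i=3: 37
  i=4: 17   i=5: 133   i=6: 155
Match at i=6, j=7: n = 6·14 + 7 = 91.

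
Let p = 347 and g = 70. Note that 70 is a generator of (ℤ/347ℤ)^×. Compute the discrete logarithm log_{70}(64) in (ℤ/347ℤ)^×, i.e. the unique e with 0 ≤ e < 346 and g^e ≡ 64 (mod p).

238

Baby-step giant-step with m = ceil(sqrt(346)) = 19.
Baby table (70^j mod 347 for j=0..18):
  0:1  1:70  2:42  3:164  4:29  5:295  6:177  7:245
  8:147  9:227  10:275  11:165  12:99  13:337  14:341  15:274
  16:95  17:57  18:173
Giant step factor: 70^(-19) ≡ 228 (mod 347).
Scan 64·228^i mod 347 for i = 0, 1, …:
  i=0: 64   i=1: 18   i=2: 287   i=3: 200
  i=4: 143   i=5: 333   i=6: 278   i=7: 230
  i=8: 43   i=9: 88   i=10: 285   i=11: 91
  i=12: 275
Match at i=12, j=10: e = 12·19 + 10 = 238.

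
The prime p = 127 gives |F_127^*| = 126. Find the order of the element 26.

The order of 26 must divide p − 1 = 126 = 2 · 3^2 · 7.
Divisors: 1, 2, 3, 6, 7, 9, 14, 18, 21, 42, 63, 126.
Check each in increasing order: 26^1 ≡ 26;  26^2 ≡ 41;  26^3 ≡ 50;  26^6 ≡ 87;  26^7 ≡ 103;  26^9 ≡ 32;  26^14 ≡ 68;  26^18 ≡ 8;  26^21 ≡ 19;  26^42 ≡ 107;  26^63 ≡ 1.
Smallest exponent giving 1 is 63.

63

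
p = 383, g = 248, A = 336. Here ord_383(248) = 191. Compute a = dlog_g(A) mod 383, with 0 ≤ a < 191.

143

Baby-step giant-step with m = ceil(sqrt(191)) = 14.
Baby table (248^j mod 383 for j=0..13):
  0:1  1:248  2:224  3:17  4:3  5:361  6:289  7:51
  8:9  9:317  10:101  11:153  12:27  13:185
Giant step factor: 248^(-14) ≡ 225 (mod 383).
Scan 336·225^i mod 383 for i = 0, 1, …:
  i=0: 336   i=1: 149   i=2: 204   i=3: 323
  i=4: 288   i=5: 73   i=6: 339   i=7: 58
  i=8: 28   i=9: 172   i=10: 17
Match at i=10, j=3: a = 10·14 + 3 = 143.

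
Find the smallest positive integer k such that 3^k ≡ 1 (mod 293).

292

The order of 3 must divide p − 1 = 292 = 2^2 · 73.
Divisors: 1, 2, 4, 73, 146, 292.
Check each in increasing order: 3^1 ≡ 3;  3^2 ≡ 9;  3^4 ≡ 81;  3^73 ≡ 138;  3^146 ≡ 292;  3^292 ≡ 1.
Smallest exponent giving 1 is 292.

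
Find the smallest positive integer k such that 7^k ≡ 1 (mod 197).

98

The order of 7 must divide p − 1 = 196 = 2^2 · 7^2.
Divisors: 1, 2, 4, 7, 14, 28, 49, 98, 196.
Check each in increasing order: 7^1 ≡ 7;  7^2 ≡ 49;  7^4 ≡ 37;  7^7 ≡ 83;  7^14 ≡ 191;  7^28 ≡ 36;  7^49 ≡ 196;  7^98 ≡ 1.
Smallest exponent giving 1 is 98.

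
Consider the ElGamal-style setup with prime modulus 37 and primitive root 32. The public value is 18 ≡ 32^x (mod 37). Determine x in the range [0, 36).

Successive powers of 32 modulo 37:
  32^0=1  32^1=32  32^2=25  32^3=23  32^4=33  32^5=20
  32^6=11  32^7=19  32^8=16  32^9=31  32^10=30  32^11=35
  32^12=10  32^13=24  32^14=28  32^15=8  32^16=34  32^17=15
  32^18=36  32^19=5  32^20=12  32^21=14  32^22=4  32^23=17
  32^24=26  32^25=18
So 32^25 ≡ 18 (mod 37), giving x = 25.

25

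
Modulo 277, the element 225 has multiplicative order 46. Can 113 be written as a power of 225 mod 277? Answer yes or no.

yes

113 ∈ ⟨225⟩ iff 113^46 ≡ 1 (mod 277), since |⟨225⟩| = 46.
113^46 mod 277 = 1.
Since 1 = 1, 113 lies in the subgroup.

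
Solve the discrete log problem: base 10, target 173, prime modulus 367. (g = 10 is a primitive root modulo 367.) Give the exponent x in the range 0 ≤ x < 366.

254

Baby-step giant-step with m = ceil(sqrt(366)) = 20.
Baby table (10^j mod 367 for j=0..19):
  0:1  1:10  2:100  3:266  4:91  5:176  6:292  7:351
  8:207  9:235  10:148  11:12  12:120  13:99  14:256  15:358
  16:277  17:201  18:175  19:282
Giant step factor: 10^(-20) ≡ 174 (mod 367).
Scan 173·174^i mod 367 for i = 0, 1, …:
  i=0: 173   i=1: 8   i=2: 291   i=3: 355
  i=4: 114   i=5: 18   i=6: 196   i=7: 340
  i=8: 73   i=9: 224   i=10: 74   i=11: 31
  i=12: 256
Match at i=12, j=14: x = 12·20 + 14 = 254.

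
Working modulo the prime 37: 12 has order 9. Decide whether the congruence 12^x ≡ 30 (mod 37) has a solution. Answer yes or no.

no

⟨12⟩ has order 9; its elements mod 37 are {1, 7, 9, 10, 12, 16, 26, 33, 34}.
30 is not in this set.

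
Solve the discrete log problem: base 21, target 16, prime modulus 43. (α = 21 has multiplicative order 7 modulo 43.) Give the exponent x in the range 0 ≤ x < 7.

Successive powers of 21 modulo 43:
  21^0=1  21^1=21  21^2=11  21^3=16
So 21^3 ≡ 16 (mod 43), giving x = 3.

3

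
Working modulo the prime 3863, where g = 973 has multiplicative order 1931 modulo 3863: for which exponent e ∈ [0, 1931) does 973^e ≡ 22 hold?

Baby-step giant-step with m = ceil(sqrt(1931)) = 44.
Baby table (973^j mod 3863 for j=0..43):
  0:1  1:973  2:294  3:200  4:1450  5:855  6:1370  7:275
  8:1028  9:3590  10:918  11:861  12:3345  13:2039  14:2228  15:701
  16:2185  17:1355  18:1132  19:481  20:590  21:2346  22:3488  23:2110
  24:1777  25:2260  26:933  27:4  28:29  29:1176  30:800  31:1937
  32:3420  33:1617  34:1100  35:249  36:2771  37:3672  38:3444  39:1791
  40:430  41:1186  42:2804  43:1014
Giant step factor: 973^(-44) ≡ 1506 (mod 3863).
Scan 22·1506^i mod 3863 for i = 0, 1, …:
  i=0: 22   i=1: 2228
Match at i=1, j=14: e = 1·44 + 14 = 58.

58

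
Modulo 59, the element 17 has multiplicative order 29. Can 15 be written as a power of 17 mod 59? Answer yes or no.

yes

15 ∈ ⟨17⟩ iff 15^29 ≡ 1 (mod 59), since |⟨17⟩| = 29.
15^29 mod 59 = 1.
Since 1 = 1, 15 lies in the subgroup.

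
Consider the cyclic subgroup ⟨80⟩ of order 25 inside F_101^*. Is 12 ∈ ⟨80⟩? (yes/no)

no

⟨80⟩ has order 25; its elements mod 101 are {1, 5, 16, 19, 24, 25, 31, 36, 37, 52, 54, 56, 58, 68, 71, 78, 79, 80, 81, 84, 87, 88, 92, 95, 97}.
12 is not in this set.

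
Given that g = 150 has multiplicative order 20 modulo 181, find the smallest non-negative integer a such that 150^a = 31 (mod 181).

11

Successive powers of 150 modulo 181:
  150^0=1  150^1=150  150^2=56  150^3=74  150^4=59  150^5=162
  150^6=46  150^7=22  150^8=42  150^9=146  150^10=180  150^11=31
So 150^11 ≡ 31 (mod 181), giving a = 11.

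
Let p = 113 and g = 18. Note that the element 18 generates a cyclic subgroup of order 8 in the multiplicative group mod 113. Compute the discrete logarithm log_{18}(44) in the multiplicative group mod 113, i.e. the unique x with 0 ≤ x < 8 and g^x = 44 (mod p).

7

Successive powers of 18 modulo 113:
  18^0=1  18^1=18  18^2=98  18^3=69  18^4=112  18^5=95
  18^6=15  18^7=44
So 18^7 ≡ 44 (mod 113), giving x = 7.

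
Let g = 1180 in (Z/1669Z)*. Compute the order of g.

The order of 1180 must divide p − 1 = 1668 = 2^2 · 3 · 139.
Divisors: 1, 2, 3, 4, 6, 12, 139, 278, 417, 556, 834, 1668.
Check each in increasing order: 1180^1 ≡ 1180;  1180^2 ≡ 454;  1180^3 ≡ 1640;  1180^4 ≡ 829;  1180^6 ≡ 841;  1180^12 ≡ 1294;  1180^139 ≡ 1421;  1180^278 ≡ 1420;  1180^417 ≡ 1668;  1180^556 ≡ 248;  1180^834 ≡ 1.
Smallest exponent giving 1 is 834.

834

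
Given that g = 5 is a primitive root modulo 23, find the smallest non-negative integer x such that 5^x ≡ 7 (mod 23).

19

Successive powers of 5 modulo 23:
  5^0=1  5^1=5  5^2=2  5^3=10  5^4=4  5^5=20
  5^6=8  5^7=17  5^8=16  5^9=11  5^10=9  5^11=22
  5^12=18  5^13=21  5^14=13  5^15=19  5^16=3  5^17=15
  5^18=6  5^19=7
So 5^19 ≡ 7 (mod 23), giving x = 19.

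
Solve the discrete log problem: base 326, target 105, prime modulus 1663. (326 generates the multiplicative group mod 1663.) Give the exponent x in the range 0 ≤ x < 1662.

983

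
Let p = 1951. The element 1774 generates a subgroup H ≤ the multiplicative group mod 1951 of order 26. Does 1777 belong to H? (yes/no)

no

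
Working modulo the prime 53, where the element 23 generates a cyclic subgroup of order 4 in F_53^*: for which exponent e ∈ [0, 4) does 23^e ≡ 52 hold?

2

Successive powers of 23 modulo 53:
  23^0=1  23^1=23  23^2=52
So 23^2 ≡ 52 (mod 53), giving e = 2.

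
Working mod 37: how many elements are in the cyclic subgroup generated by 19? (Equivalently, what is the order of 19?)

36

The order of 19 must divide p − 1 = 36 = 2^2 · 3^2.
Divisors: 1, 2, 3, 4, 6, 9, 12, 18, 36.
Check each in increasing order: 19^1 ≡ 19;  19^2 ≡ 28;  19^3 ≡ 14;  19^4 ≡ 7;  19^6 ≡ 11;  19^9 ≡ 6;  19^12 ≡ 10;  19^18 ≡ 36;  19^36 ≡ 1.
Smallest exponent giving 1 is 36.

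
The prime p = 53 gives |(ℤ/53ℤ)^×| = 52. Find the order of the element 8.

52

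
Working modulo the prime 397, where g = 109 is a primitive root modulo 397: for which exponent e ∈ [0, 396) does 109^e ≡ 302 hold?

Baby-step giant-step with m = ceil(sqrt(396)) = 20.
Baby table (109^j mod 397 for j=0..19):
  0:1  1:109  2:368  3:15  4:47  5:359  6:225  7:308
  8:224  9:199  10:253  11:184  12:206  13:222  14:378  15:311
  16:154  17:112  18:298  19:325
Giant step factor: 109^(-20) ≡ 82 (mod 397).
Scan 302·82^i mod 397 for i = 0, 1, …:
  i=0: 302   i=1: 150   i=2: 390   i=3: 220
  i=4: 175   i=5: 58   i=6: 389   i=7: 138
  i=8: 200   i=9: 123     …   i=13: 254
  i=14: 184
Match at i=14, j=11: e = 14·20 + 11 = 291.

291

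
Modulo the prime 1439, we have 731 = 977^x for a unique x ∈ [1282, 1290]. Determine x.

1283

Compute 977^1282 mod 1439 = 693, then multiply by 977 repeatedly:
  977^1282=693  977^1283=731
Found 731 at exponent 1283.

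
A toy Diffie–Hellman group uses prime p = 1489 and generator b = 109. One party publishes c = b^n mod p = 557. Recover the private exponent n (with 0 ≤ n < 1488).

396

Baby-step giant-step with m = ceil(sqrt(1488)) = 39.
Baby table (109^j mod 1489 for j=0..38):
  0:1  1:109  2:1458  3:1088  4:961  5:519  6:1478  7:290
  8:341  9:1433  10:1341  11:247  12:121  13:1277  14:716  15:616
  16:139  17:261  18:158  19:843  20:1058  21:669  22:1449  23:107
  24:1240  25:1150  26:274  27:86  28:440  29:312  30:1250  31:751
  32:1453  33:543  34:1116  35:1035  36:1140  37:673  38:396
Giant step factor: 109^(-39) ≡ 1051 (mod 1489).
Scan 557·1051^i mod 1489 for i = 0, 1, …:
  i=0: 557   i=1: 230   i=2: 512   i=3: 583
  i=4: 754   i=5: 306   i=6: 1471   i=7: 439
  i=8: 1288   i=9: 187   i=10: 1478
Match at i=10, j=6: n = 10·39 + 6 = 396.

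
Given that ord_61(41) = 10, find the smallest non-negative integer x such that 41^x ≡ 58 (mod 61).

4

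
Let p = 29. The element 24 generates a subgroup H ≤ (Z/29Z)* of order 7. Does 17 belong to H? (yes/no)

no

⟨24⟩ has order 7; its elements mod 29 are {1, 7, 16, 20, 23, 24, 25}.
17 is not in this set.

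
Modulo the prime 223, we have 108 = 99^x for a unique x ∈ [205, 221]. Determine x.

207

Compute 99^205 mod 223 = 51, then multiply by 99 repeatedly:
  99^205=51  99^206=143  99^207=108
Found 108 at exponent 207.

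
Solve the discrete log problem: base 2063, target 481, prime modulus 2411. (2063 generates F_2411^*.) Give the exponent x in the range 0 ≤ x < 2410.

1912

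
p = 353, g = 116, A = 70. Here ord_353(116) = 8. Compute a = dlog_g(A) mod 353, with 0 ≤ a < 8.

7

Successive powers of 116 modulo 353:
  116^0=1  116^1=116  116^2=42  116^3=283  116^4=352  116^5=237
  116^6=311  116^7=70
So 116^7 ≡ 70 (mod 353), giving a = 7.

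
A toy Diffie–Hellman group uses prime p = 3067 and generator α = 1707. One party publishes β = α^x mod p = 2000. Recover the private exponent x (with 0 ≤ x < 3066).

833

Baby-step giant-step with m = ceil(sqrt(3066)) = 56.
Baby table (1707^j mod 3067 for j=0..55):
  0:1  1:1707  2:199  3:2323  4:2797  5:2227  6:1476  7:1525
  8:2359  9:2909  10:190  11:2295  12:1006  13:2789  14:839  15:2951
  16:1343  17:1452  18:428  19:650  20:2363  21:536  22:986  23:2386
  24:2993  25:2496  26:609  27:2917  28:1578  29:820  30:1188  31:629
  32:253  33:2491  34:1275  35:1922  36:2231  37:2170  38:2321  39:2450
  40:1829  41:2964  42:2065  43:972  44:3024  45:207  46:644  47:1322
  48:2409  49:2383  50:939  51:1899  52:2841  53:660  54:1031  55:2526
Giant step factor: 1707^(-56) ≡ 2329 (mod 3067).
Scan 2000·2329^i mod 3067 for i = 0, 1, …:
  i=0: 2000   i=1: 2294   i=2: 12   i=3: 345
  i=4: 3018   i=5: 2425   i=6: 1478   i=7: 1088
  i=8: 610   i=9: 669     …   i=13: 1123
  i=14: 2383
Match at i=14, j=49: x = 14·56 + 49 = 833.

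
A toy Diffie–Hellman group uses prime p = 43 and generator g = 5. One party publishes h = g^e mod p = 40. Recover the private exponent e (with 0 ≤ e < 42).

Successive powers of 5 modulo 43:
  5^0=1  5^1=5  5^2=25  5^3=39  5^4=23  5^5=29
  5^6=16  5^7=37  5^8=13  5^9=22  5^10=24  5^11=34
  5^12=41  5^13=33  5^14=36  5^15=8  5^16=40
So 5^16 ≡ 40 (mod 43), giving e = 16.

16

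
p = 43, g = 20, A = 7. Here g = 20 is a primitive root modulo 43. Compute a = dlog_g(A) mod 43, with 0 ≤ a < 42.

35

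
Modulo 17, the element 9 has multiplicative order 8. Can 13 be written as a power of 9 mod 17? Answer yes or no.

yes

13 ∈ ⟨9⟩ iff 13^8 ≡ 1 (mod 17), since |⟨9⟩| = 8.
13^8 mod 17 = 1.
Since 1 = 1, 13 lies in the subgroup.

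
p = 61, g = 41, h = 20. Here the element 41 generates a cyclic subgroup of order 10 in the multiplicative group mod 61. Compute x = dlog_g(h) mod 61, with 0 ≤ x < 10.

Successive powers of 41 modulo 61:
  41^0=1  41^1=41  41^2=34  41^3=52  41^4=58  41^5=60
  41^6=20
So 41^6 ≡ 20 (mod 61), giving x = 6.

6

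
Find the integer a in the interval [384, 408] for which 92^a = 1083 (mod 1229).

Compute 92^384 mod 1229 = 481, then multiply by 92 repeatedly:
  92^384=481  92^385=8  92^386=736  92^387=117  92^388=932
  92^389=943  92^390=726  92^391=426  92^392=1093  92^393=1007
  92^394=469  92^395=133  92^396=1175  92^397=1177  92^398=132
  92^399=1083
Found 1083 at exponent 399.

399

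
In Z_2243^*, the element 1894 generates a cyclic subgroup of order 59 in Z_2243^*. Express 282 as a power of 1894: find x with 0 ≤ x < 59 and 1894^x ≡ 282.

26

Baby-step giant-step with m = ceil(sqrt(59)) = 8.
Baby table (1894^j mod 2243 for j=0..7):
  0:1  1:1894  2:679  3:787  4:1226  5:539  6:301  7:372
Giant step factor: 1894^(-8) ≡ 312 (mod 2243).
Scan 282·312^i mod 2243 for i = 0, 1, …:
  i=0: 282   i=1: 507   i=2: 1174   i=3: 679
Match at i=3, j=2: x = 3·8 + 2 = 26.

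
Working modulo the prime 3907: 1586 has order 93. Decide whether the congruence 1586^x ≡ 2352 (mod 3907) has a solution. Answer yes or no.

no

2352 ∈ ⟨1586⟩ iff 2352^93 ≡ 1 (mod 3907), since |⟨1586⟩| = 93.
2352^93 mod 3907 = 2348.
Since 2348 ≠ 1, 2352 does not lie in the subgroup.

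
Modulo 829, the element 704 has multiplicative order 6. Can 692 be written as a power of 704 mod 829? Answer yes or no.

692 ∈ ⟨704⟩ iff 692^6 ≡ 1 (mod 829), since |⟨704⟩| = 6.
692^6 mod 829 = 575.
Since 575 ≠ 1, 692 does not lie in the subgroup.

no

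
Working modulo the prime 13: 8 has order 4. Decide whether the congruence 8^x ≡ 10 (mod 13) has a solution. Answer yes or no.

10 ∈ ⟨8⟩ iff 10^4 ≡ 1 (mod 13), since |⟨8⟩| = 4.
10^4 mod 13 = 3.
Since 3 ≠ 1, 10 does not lie in the subgroup.

no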